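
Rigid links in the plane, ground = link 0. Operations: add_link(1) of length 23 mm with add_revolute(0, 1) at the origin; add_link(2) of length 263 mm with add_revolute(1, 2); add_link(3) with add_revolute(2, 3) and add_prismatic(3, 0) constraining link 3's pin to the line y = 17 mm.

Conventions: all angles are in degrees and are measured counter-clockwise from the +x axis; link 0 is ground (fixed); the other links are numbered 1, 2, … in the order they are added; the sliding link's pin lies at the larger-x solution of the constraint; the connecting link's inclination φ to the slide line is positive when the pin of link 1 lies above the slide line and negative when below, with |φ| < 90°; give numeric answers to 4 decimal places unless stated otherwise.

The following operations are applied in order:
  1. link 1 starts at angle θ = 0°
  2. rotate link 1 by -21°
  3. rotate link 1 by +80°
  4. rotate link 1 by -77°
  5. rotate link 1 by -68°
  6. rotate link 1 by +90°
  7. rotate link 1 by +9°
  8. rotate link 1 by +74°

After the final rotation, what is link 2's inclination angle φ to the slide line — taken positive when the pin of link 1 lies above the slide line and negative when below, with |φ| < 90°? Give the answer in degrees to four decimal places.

geometry: r = 23 mm, L = 263 mm, e = 17 mm; θ starts at 0°
rotate link 1 by -21°: θ ← 0° -21° = -21°
rotate link 1 by +80°: θ ← -21° +80° = 59°
rotate link 1 by -77°: θ ← 59° -77° = -18°
rotate link 1 by -68°: θ ← -18° -68° = -86°
rotate link 1 by +90°: θ ← -86° +90° = 4°
rotate link 1 by +9°: θ ← 4° +9° = 13°
rotate link 1 by +74°: θ ← 13° +74° = 87°
h = r sin θ − e = 22.968479 − 17 = 5.968479
sin φ = h / L = 5.968479 / 263 = 0.02269384
φ = arcsin(0.02269384) = 1.300373°

1.3004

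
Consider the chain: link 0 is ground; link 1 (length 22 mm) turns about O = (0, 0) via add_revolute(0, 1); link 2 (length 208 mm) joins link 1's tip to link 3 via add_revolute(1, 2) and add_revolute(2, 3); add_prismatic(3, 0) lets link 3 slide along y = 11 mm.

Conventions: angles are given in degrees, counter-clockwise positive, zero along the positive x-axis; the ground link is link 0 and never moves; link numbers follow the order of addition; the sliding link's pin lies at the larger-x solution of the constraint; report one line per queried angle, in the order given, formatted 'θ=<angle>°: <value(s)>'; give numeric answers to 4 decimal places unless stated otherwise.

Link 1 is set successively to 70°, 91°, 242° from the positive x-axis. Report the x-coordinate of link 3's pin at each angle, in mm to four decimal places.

geometry: r = 22 mm, L = 208 mm, e = 11 mm
θ=70°: crank pin P = (r cos θ, r sin θ) = (7.524443, 20.673238)
θ=70°: h = r sin θ − e = 20.673238 − 11 = 9.673238
θ=70°: x = r cos θ + √(L² − h²) = 7.524443 + 207.774947 = 215.299390
θ=91°: crank pin P = (r cos θ, r sin θ) = (-0.383953, 21.996649)
θ=91°: h = r sin θ − e = 21.996649 − 11 = 10.996649
θ=91°: x = r cos θ + √(L² − h²) = -0.383953 + 207.709108 = 207.325155
θ=242°: crank pin P = (r cos θ, r sin θ) = (-10.328374, -19.424847)
θ=242°: h = r sin θ − e = -19.424847 − 11 = -30.424847
θ=242°: x = r cos θ + √(L² − h²) = -10.328374 + 205.762797 = 195.434423

θ=70°: 215.2994
θ=91°: 207.3252
θ=242°: 195.4344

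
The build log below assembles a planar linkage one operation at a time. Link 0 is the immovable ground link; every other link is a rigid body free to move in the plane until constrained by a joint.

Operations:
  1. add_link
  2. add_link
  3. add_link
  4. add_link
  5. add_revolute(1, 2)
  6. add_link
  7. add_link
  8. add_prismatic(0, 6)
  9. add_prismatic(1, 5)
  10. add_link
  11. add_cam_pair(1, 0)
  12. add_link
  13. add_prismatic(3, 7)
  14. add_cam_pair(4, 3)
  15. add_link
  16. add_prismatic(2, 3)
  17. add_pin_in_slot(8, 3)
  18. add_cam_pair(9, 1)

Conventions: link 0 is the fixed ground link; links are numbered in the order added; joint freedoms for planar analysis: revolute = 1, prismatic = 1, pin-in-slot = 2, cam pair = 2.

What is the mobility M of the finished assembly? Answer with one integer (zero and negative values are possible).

ground; <1,0,0>
#1 <2,0,0>
#2 <3,0,0>
#3 <4,0,0>
#4 <5,0,0>
R:1↔2 J1 <5,1,0>
#5 <6,1,0>
#6 <7,1,0>
P:0↔6 J1 <7,2,0>
P:1↔5 J1 <7,3,0>
#7 <8,3,0>
C:1↔0 J2 <8,3,1>
#8 <9,3,1>
P:3↔7 J1 <9,4,1>
C:4↔3 J2 <9,4,2>
#9 <10,4,2>
P:2↔3 J1 <10,5,2>
PS:8↔3 J2 <10,5,3>
C:9↔1 J2 <10,5,4>
3×9 − 2×5 − 1×4 = 13

M = 13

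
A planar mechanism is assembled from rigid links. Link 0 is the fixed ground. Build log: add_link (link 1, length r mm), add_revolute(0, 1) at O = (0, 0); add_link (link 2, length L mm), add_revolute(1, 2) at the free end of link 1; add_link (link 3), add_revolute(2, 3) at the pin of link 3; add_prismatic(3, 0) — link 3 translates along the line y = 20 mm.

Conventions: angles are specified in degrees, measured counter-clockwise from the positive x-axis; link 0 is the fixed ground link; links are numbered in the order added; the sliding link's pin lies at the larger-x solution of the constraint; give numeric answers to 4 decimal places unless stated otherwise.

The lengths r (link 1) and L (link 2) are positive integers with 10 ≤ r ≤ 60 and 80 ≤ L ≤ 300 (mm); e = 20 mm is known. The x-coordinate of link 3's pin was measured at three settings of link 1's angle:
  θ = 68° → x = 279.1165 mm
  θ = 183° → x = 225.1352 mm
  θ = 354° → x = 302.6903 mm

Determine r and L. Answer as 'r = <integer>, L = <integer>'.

constraint per measurement: (x − r cos θ)² + (r sin θ − e)² = L²
subtracting the θ₁ and θ₂ equations cancels the r² and L² terms:
r = (x₁² − x₂²) / (2[(x₁cos θ₁ + e sin θ₁) − (x₂cos θ₂ + e sin θ₂)]) = 39.0001 → r = 39
L² = (x₁ − r cos θ₁)² + (r sin θ₁ − e)² = 70225.0210 → L = 265.0000 → L = 265
check at θ₃=354°: x = 302.6903 (printed 302.6903) ✓

r = 39, L = 265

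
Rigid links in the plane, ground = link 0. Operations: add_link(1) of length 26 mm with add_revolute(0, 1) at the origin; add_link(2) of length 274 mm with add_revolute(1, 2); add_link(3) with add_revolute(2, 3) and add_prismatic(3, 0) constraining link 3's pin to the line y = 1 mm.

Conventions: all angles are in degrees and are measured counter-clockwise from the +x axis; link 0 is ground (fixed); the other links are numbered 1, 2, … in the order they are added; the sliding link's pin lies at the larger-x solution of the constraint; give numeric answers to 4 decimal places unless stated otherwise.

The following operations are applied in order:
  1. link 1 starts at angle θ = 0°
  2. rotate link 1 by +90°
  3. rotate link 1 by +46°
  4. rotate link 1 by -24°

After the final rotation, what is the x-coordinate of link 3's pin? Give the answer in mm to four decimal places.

geometry: r = 26 mm, L = 274 mm, e = 1 mm; θ starts at 0°
rotate link 1 by +90°: θ ← 0° +90° = 90°
rotate link 1 by +46°: θ ← 90° +46° = 136°
rotate link 1 by -24°: θ ← 136° -24° = 112°
crank pin P = (r cos θ, r sin θ) = (-9.739771, 24.106780)
h = r sin θ − e = 24.106780 − 1 = 23.106780
x = r cos θ + √(L² − h²) = -9.739771 + 273.023949 = 263.284178

263.2842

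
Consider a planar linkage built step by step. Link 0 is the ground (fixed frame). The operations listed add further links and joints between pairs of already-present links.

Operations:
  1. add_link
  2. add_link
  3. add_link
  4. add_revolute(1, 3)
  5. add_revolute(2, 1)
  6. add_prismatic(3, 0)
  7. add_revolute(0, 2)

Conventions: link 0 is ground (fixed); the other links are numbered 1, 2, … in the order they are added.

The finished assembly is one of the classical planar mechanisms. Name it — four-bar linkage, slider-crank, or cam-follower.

links: 4 (incl. ground); joints: 3 revolute, 1 prismatic, 0 higher (cam) pair, forming one closed loop
4 links, 3 revolutes + 1 prismatic in one loop → slider-crank

slider-crank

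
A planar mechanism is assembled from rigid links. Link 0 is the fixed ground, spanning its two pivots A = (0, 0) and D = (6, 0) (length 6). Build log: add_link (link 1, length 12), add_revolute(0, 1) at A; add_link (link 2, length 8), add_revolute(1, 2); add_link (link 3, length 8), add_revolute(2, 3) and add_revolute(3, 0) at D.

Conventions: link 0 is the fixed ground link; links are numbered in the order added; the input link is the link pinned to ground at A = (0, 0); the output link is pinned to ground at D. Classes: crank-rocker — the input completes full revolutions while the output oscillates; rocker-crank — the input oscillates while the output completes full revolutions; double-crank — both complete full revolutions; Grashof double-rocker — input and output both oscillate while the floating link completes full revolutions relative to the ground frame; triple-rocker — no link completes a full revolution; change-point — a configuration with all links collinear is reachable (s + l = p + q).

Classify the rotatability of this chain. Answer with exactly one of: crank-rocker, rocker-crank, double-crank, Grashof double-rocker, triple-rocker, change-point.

lengths: ground=6, input=12, coupler=8, output=8
sorted: s=6 (shortest), l=12 (longest), p+q=16
s + l = 18 vs p + q = 16
s + l > p + q → non-Grashof → no link fully rotates → triple-rocker

triple-rocker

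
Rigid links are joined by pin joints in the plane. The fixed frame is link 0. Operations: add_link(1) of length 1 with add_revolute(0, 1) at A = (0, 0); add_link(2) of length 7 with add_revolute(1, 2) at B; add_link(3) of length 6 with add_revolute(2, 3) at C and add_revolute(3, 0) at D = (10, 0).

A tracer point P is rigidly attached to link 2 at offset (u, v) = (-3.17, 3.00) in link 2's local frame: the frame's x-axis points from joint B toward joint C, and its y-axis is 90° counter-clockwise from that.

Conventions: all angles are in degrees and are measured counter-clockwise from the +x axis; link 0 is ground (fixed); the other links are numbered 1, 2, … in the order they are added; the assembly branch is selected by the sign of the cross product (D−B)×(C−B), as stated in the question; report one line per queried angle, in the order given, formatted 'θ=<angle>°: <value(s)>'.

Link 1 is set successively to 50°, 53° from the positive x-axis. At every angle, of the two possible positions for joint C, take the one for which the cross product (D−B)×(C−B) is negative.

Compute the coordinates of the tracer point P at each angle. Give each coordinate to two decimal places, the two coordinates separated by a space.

A=(0,0), D=(10.00,0)
θ=50°: B = A + 1.00·(cos50°, sin50°) = (0.6428, 0.7660)
θ=50°: |BD| = 9.3885
θ=50°: circle(B,7.00) ∩ circle(D,6.00): a=5.3866, h=4.4704
θ=50°:   candidates: C₊=(6.3762,4.7820) cross=41.971; C₋=(5.6467,-4.1290) cross=-41.971
θ=50°:   branch - wants cross < 0 → take C=(5.6467,-4.1290) (cross=-41.971)
θ=50°: ex = (C−B)/|BC| = (0.7148,-0.6993); ey = (0.6993,0.7148)
θ=50°: P = B + -3.17·ex + 3.00·ey = (0.4746,5.1273)
θ=53°: B = A + 1.00·(cos53°, sin53°) = (0.6018, 0.7986)
θ=53°: |BD| = 9.4321
θ=53°: circle(B,7.00) ∩ circle(D,6.00): a=5.4052, h=4.4479
θ=53°:   candidates: C₊=(6.3642,4.7729) cross=41.953; C₋=(5.6110,-4.0910) cross=-41.953
θ=53°:   branch - wants cross < 0 → take C=(5.6110,-4.0910) (cross=-41.953)
θ=53°: ex = (C−B)/|BC| = (0.7156,-0.6985); ey = (0.6985,0.7156)
θ=53°: P = B + -3.17·ex + 3.00·ey = (0.4289,5.1597)

θ=50°: 0.47 5.13
θ=53°: 0.43 5.16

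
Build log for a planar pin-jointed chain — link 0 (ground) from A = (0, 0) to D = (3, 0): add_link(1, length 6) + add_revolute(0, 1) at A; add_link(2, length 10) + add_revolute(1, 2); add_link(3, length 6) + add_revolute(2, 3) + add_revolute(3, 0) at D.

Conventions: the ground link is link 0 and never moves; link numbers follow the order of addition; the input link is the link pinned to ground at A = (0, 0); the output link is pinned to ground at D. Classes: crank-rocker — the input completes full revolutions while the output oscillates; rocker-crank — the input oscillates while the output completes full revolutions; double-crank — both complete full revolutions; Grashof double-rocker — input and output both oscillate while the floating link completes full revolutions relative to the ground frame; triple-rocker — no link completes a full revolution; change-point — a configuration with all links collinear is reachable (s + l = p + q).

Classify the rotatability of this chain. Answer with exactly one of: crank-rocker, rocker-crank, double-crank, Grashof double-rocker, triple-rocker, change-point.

lengths: ground=3, input=6, coupler=10, output=6
sorted: s=3 (shortest), l=10 (longest), p+q=12
s + l = 13 vs p + q = 12
s + l > p + q → non-Grashof → no link fully rotates → triple-rocker

triple-rocker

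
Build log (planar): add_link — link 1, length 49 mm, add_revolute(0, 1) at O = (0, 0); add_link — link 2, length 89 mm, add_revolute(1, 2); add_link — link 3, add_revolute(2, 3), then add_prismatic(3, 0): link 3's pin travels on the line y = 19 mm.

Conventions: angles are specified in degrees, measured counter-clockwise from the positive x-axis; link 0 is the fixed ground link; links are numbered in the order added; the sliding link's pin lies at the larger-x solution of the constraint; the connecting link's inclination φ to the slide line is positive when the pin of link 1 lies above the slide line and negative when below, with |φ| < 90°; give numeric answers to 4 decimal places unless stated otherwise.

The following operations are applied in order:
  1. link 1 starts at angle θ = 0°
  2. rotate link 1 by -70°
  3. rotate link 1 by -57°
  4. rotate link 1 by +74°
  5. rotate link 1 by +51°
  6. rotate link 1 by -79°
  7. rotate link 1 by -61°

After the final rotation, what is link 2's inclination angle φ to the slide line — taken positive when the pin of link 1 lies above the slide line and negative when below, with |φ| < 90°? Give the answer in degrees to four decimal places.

geometry: r = 49 mm, L = 89 mm, e = 19 mm; θ starts at 0°
rotate link 1 by -70°: θ ← 0° -70° = -70°
rotate link 1 by -57°: θ ← -70° -57° = -127°
rotate link 1 by +74°: θ ← -127° +74° = -53°
rotate link 1 by +51°: θ ← -53° +51° = -2°
rotate link 1 by -79°: θ ← -2° -79° = -81°
rotate link 1 by -61°: θ ← -81° -61° = -142°
h = r sin θ − e = -30.167412 − 19 = -49.167412
sin φ = h / L = -49.167412 / 89 = -0.55244283
φ = arcsin(-0.55244283) = -33.534764°

-33.5348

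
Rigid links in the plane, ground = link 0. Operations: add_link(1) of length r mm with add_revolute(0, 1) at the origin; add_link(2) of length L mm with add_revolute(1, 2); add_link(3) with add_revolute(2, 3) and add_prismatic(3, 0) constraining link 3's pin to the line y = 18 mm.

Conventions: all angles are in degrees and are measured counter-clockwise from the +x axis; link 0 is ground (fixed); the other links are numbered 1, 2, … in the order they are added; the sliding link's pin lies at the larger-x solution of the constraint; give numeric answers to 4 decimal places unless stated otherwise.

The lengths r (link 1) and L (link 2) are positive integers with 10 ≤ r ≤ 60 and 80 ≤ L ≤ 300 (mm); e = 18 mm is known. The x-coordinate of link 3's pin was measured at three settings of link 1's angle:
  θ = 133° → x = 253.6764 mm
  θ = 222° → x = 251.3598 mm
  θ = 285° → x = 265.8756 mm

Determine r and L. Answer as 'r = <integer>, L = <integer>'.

constraint per measurement: (x − r cos θ)² + (r sin θ − e)² = L²
subtracting the θ₁ and θ₂ equations cancels the r² and L² terms:
r = (x₁² − x₂²) / (2[(x₁cos θ₁ + e sin θ₁) − (x₂cos θ₂ + e sin θ₂)]) = 15.0001 → r = 15
L² = (x₁ − r cos θ₁)² + (r sin θ₁ − e)² = 69695.9916 → L = 264.0000 → L = 264
check at θ₃=285°: x = 265.8756 (printed 265.8756) ✓

r = 15, L = 264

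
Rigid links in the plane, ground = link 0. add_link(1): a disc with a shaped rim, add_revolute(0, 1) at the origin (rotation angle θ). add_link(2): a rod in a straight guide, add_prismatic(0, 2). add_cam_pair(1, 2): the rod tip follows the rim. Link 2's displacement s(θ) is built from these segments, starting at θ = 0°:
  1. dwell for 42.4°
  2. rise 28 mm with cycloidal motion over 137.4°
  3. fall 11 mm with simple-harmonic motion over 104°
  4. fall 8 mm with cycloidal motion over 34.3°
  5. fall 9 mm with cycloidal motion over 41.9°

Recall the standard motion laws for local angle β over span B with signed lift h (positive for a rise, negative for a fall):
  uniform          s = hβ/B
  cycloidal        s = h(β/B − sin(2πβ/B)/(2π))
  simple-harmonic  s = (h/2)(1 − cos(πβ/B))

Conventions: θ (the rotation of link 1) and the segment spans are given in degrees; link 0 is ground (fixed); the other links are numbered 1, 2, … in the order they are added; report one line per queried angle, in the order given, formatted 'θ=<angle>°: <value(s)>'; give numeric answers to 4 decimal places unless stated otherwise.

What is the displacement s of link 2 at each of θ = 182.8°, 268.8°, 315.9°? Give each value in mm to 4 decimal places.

segment 1 (0° to 42.4°, dwell): s unchanged at 0.0000
segment 2 (42.4° to 179.8°, cycloidal, h = 28) is passed completely: s = 0.0000 + (28) = 28.0000
θ = 182.8° falls in segment 3 (179.8° to 283.8°, simple-harmonic, h = -11): β = 182.8 − 179.8 = 3°, B = 104°; Δs = -11/2·(1 − cos(π·0.0288)) = -0.0226; s = 28.0000 − 0.0226 = 27.9774
θ = 268.8° falls in segment 3 (179.8° to 283.8°, simple-harmonic, h = -11): β = 268.8 − 179.8 = 89°, B = 104°; Δs = -11/2·(1 − cos(π·0.8558)) = -10.4450; s = 28.0000 − 10.4450 = 17.5550
segment 3 (179.8° to 283.8°, simple-harmonic, h = -11) is passed completely: s = 28.0000 + (-11) = 17.0000
θ = 315.9° falls in segment 4 (283.8° to 318.1°, cycloidal, h = -8): β = 315.9 − 283.8 = 32.1°, B = 34.3°; Δs = -8·(0.9359 − sin(2π·0.9359)/(2π)) = -7.9862; s = 17.0000 − 7.9862 = 9.0138

θ=182.8°: 27.9774
θ=268.8°: 17.5550
θ=315.9°: 9.0138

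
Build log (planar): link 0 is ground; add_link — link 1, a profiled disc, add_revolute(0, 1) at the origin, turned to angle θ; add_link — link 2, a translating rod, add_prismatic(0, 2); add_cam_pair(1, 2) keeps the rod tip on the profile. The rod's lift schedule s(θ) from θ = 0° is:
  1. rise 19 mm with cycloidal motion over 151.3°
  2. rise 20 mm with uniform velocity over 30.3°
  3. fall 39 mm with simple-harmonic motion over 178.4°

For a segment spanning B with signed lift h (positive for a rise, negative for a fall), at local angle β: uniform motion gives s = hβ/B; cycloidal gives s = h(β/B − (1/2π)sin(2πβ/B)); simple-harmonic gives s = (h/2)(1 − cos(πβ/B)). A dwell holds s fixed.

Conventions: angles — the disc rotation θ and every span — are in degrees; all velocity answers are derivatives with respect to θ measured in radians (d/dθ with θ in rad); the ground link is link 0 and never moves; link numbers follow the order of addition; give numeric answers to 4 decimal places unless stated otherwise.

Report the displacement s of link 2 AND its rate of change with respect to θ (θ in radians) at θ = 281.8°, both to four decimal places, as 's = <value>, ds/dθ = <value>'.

seg 1 [0°–151.3°] cycloidal, h=19: full span → s += 19 → s = 19.0000
seg 2 [151.3°–181.6°] uniform, h=20: full span → s += 20 → s = 39.0000
seg 3 [181.6°–360°] simple-harmonic, h=-39: θ=281.8° here. β=100.2, B=178.4. -39/2·(1 − cos(π·0.5617)) = -23.2537 → s = 15.7463
velocity in seg [181.6°–360°] (simple-harmonic), θ in radians: β = 100.2° = 1.7488 rad, B = 178.4° = 3.1137 rad; ds/dθ = (πh/(2B)) sin(πβ/B) = (π·(-39)/(2·3.1137)) sin(π·0.5617) = -19.306912 mm/rad

s = 15.7463, ds/dθ = -19.3069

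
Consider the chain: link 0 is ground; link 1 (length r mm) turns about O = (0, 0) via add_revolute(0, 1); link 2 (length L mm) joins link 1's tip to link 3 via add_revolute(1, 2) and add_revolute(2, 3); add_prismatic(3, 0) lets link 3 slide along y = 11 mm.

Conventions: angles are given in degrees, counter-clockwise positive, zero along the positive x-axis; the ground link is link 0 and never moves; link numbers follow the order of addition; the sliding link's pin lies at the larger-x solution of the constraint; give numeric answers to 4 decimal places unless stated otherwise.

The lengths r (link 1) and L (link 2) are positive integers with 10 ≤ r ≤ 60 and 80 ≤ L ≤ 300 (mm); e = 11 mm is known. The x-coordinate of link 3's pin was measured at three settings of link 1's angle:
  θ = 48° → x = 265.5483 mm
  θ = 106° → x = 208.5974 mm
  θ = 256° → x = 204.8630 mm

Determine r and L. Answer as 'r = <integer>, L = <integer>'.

constraint per measurement: (x − r cos θ)² + (r sin θ − e)² = L²
subtracting the θ₁ and θ₂ equations cancels the r² and L² terms:
r = (x₁² − x₂²) / (2[(x₁cos θ₁ + e sin θ₁) − (x₂cos θ₂ + e sin θ₂)]) = 58.0001 → r = 58
L² = (x₁ − r cos θ₁)² + (r sin θ₁ − e)² = 52441.0134 → L = 229.0000 → L = 229
check at θ₃=256°: x = 204.8630 (printed 204.8630) ✓

r = 58, L = 229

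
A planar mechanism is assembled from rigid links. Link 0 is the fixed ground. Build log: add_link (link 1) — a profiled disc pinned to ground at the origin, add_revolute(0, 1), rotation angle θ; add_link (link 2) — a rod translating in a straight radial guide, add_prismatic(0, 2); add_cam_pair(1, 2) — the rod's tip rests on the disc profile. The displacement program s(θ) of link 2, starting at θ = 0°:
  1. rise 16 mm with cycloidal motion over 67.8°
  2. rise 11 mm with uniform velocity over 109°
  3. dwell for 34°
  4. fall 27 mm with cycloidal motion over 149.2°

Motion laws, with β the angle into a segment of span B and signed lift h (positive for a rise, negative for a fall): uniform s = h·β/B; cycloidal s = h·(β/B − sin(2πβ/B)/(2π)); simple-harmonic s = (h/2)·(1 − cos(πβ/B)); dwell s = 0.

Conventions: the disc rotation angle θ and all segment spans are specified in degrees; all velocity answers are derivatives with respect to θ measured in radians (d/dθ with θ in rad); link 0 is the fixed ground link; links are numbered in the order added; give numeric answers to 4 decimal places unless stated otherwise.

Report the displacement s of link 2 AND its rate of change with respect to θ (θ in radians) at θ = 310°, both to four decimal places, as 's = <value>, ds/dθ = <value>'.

seg 1 [0°–67.8°] cycloidal, h=16: full span → s += 16 → s = 16.0000
seg 2 [67.8°–176.8°] uniform, h=11: full span → s += 11 → s = 27.0000
seg 3 [176.8°–210.8°] dwell: s stays 27.0000
seg 4 [210.8°–360°] cycloidal, h=-27: θ=310° here. β=99.2, B=149.2. -27·(0.6649 − sin(2π·0.6649)/(2π)) = -21.6488 → s = 5.3512
velocity in seg [210.8°–360°] (cycloidal), θ in radians: β = 99.2° = 1.7314 rad, B = 149.2° = 2.6040 rad; ds/dθ = (h/B)(1 − cos(2πβ/B)) = ((-27)/2.6040)(1 − cos(2π·0.6649)) = -15.653319 mm/rad

s = 5.3512, ds/dθ = -15.6533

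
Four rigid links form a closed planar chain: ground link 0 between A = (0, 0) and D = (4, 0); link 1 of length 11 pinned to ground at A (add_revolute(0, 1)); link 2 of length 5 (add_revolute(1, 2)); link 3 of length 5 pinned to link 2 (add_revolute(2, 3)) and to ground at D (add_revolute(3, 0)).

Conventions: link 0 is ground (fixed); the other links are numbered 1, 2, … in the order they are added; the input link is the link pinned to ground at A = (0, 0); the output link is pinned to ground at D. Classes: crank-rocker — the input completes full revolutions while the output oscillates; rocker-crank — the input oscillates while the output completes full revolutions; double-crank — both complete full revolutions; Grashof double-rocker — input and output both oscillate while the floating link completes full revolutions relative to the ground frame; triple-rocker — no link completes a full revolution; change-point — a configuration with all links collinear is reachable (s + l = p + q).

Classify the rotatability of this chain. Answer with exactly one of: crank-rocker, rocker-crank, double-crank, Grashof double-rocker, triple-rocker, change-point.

lengths: ground=4, input=11, coupler=5, output=5
sorted: s=4 (shortest), l=11 (longest), p+q=10
s + l = 15 vs p + q = 10
s + l > p + q → non-Grashof → no link fully rotates → triple-rocker

triple-rocker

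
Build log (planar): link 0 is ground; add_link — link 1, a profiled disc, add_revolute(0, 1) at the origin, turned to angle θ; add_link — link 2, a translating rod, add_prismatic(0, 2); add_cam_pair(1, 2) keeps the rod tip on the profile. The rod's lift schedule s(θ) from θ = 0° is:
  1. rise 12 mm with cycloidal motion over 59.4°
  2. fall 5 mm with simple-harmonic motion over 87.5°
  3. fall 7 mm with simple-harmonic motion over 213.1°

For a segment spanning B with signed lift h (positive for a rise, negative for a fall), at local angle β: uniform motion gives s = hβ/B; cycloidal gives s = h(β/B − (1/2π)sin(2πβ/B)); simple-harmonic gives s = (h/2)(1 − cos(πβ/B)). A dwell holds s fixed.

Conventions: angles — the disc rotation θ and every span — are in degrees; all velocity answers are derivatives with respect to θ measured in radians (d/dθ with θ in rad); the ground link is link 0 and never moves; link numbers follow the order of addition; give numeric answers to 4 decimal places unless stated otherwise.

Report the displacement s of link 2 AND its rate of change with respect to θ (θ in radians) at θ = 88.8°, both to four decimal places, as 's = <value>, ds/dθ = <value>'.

seg 1 [0°–59.4°] cycloidal, h=12: full span → s += 12 → s = 12.0000
seg 2 [59.4°–146.9°] simple-harmonic, h=-5: θ=88.8° here. β=29.4, B=87.5. -5/2·(1 − cos(π·0.3360)) = -1.2682 → s = 10.7318
velocity in seg [59.4°–146.9°] (simple-harmonic), θ in radians: β = 29.4° = 0.5131 rad, B = 87.5° = 1.5272 rad; ds/dθ = (πh/(2B)) sin(πβ/B) = (π·(-5)/(2·1.5272)) sin(π·0.3360) = -4.475231 mm/rad

s = 10.7318, ds/dθ = -4.4752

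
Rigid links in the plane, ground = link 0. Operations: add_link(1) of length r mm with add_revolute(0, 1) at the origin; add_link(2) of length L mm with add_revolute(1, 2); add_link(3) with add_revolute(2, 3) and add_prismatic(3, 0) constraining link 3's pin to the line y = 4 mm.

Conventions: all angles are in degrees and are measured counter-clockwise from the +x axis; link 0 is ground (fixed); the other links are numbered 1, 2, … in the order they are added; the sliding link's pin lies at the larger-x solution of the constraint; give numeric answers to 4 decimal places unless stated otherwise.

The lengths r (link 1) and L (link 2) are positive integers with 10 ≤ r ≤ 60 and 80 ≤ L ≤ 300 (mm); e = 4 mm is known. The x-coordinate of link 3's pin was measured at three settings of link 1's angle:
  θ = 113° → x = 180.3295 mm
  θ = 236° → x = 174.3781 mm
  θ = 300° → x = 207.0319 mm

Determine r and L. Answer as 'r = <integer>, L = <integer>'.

constraint per measurement: (x − r cos θ)² + (r sin θ − e)² = L²
subtracting the θ₁ and θ₂ equations cancels the r² and L² terms:
r = (x₁² − x₂²) / (2[(x₁cos θ₁ + e sin θ₁) − (x₂cos θ₂ + e sin θ₂)]) = 30.9997 → r = 31
L² = (x₁ − r cos θ₁)² + (r sin θ₁ − e)² = 37635.9850 → L = 194.0000 → L = 194
check at θ₃=300°: x = 207.0319 (printed 207.0319) ✓

r = 31, L = 194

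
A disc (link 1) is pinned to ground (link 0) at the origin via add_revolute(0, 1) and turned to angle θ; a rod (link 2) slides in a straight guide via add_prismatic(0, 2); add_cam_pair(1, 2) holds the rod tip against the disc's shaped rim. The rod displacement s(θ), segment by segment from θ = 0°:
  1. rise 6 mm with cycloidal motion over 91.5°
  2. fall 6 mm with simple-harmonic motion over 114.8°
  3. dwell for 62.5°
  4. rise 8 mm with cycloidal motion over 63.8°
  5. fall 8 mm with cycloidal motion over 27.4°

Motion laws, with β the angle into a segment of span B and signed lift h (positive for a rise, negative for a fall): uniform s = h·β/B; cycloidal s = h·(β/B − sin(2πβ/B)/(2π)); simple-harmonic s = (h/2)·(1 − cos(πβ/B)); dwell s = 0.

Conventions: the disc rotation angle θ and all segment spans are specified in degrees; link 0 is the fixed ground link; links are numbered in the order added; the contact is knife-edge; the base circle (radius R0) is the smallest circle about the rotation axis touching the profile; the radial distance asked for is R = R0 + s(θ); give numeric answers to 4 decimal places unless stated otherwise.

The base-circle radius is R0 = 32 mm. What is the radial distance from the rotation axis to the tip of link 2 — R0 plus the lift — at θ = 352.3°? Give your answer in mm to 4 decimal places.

segment 1 (0° to 91.5°, cycloidal, h = 6) is passed completely: s = 0.0000 + (6) = 6.0000
segment 2 (91.5° to 206.3°, simple-harmonic, h = -6) is passed completely: s = 6.0000 + (-6) = 0.0000
segment 3 (206.3° to 268.8°, dwell): s unchanged at 0.0000
segment 4 (268.8° to 332.6°, cycloidal, h = 8) is passed completely: s = 0.0000 + (8) = 8.0000
θ = 352.3° falls in segment 5 (332.6° to 360°, cycloidal, h = -8): β = 352.3 − 332.6 = 19.7°, B = 27.4°; Δs = -8·(0.7190 − sin(2π·0.7190)/(2π)) = -7.0010; s = 8.0000 − 7.0010 = 0.9990
R = R0 + s = 32 + 0.9990 = 32.9990

32.9990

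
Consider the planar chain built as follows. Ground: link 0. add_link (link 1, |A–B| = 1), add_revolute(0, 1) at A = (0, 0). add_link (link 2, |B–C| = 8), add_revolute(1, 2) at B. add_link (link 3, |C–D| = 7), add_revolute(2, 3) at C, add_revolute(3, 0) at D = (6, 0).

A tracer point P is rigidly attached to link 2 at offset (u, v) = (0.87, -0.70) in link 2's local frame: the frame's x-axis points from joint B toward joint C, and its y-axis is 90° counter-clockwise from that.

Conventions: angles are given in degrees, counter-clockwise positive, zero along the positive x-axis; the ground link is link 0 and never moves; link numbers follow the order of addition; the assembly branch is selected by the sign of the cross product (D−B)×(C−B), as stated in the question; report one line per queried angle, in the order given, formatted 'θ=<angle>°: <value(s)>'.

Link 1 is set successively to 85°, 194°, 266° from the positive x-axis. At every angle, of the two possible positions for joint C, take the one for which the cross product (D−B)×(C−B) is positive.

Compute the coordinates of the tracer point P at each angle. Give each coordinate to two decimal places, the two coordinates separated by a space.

A=(0,0), D=(6.00,0)
θ=85°: B = A + 1.00·(cos85°, sin85°) = (0.0872, 0.9962)
θ=85°: |BD| = 5.9962
θ=85°: circle(B,8.00) ∩ circle(D,7.00): a=4.2489, h=6.7784
θ=85°:   candidates: C₊=(5.4031,6.9745) cross=40.645; C₋=(3.1508,-6.3939) cross=-40.645
θ=85°:   branch + wants cross > 0 → take C=(5.4031,6.9745) (cross=40.645)
θ=85°: ex = (C−B)/|BC| = (0.6645,0.7473); ey = (-0.7473,0.6645)
θ=85°: P = B + 0.87·ex + -0.70·ey = (1.1884,1.1812)
θ=194°: B = A + 1.00·(cos194°, sin194°) = (-0.9703, -0.2419)
θ=194°: |BD| = 6.9745
θ=194°: circle(B,8.00) ∩ circle(D,7.00): a=4.5626, h=6.5714
θ=194°:   candidates: C₊=(3.3616,6.4837) cross=45.832; C₋=(3.8175,-6.6511) cross=-45.832
θ=194°:   branch + wants cross > 0 → take C=(3.3616,6.4837) (cross=45.832)
θ=194°: ex = (C−B)/|BC| = (0.5415,0.8407); ey = (-0.8407,0.5415)
θ=194°: P = B + 0.87·ex + -0.70·ey = (0.0893,0.1105)
θ=266°: B = A + 1.00·(cos266°, sin266°) = (-0.0698, -0.9976)
θ=266°: |BD| = 6.1512
θ=266°: circle(B,8.00) ∩ circle(D,7.00): a=4.2949, h=6.7494
θ=266°:   candidates: C₊=(3.0737,6.3590) cross=41.517; C₋=(5.2628,-6.9611) cross=-41.517
θ=266°:   branch + wants cross > 0 → take C=(3.0737,6.3590) (cross=41.517)
θ=266°: ex = (C−B)/|BC| = (0.3929,0.9196); ey = (-0.9196,0.3929)
θ=266°: P = B + 0.87·ex + -0.70·ey = (0.9158,-0.4726)

θ=85°: 1.19 1.18
θ=194°: 0.09 0.11
θ=266°: 0.92 -0.47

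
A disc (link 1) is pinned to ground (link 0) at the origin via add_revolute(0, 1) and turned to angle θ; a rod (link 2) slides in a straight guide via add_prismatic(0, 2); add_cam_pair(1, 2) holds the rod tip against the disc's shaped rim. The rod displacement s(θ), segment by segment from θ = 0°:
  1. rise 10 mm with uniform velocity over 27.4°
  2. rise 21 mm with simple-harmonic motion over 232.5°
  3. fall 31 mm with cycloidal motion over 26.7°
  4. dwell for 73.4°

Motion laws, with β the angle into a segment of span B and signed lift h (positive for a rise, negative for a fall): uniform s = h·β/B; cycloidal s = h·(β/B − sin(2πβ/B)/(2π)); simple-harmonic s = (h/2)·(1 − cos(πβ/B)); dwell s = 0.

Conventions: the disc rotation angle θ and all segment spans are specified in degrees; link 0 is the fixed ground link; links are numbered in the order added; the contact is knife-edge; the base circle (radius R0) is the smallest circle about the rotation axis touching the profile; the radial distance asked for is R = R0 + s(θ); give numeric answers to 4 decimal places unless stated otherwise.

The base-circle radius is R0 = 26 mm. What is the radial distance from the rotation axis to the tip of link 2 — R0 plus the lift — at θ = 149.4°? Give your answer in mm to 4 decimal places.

segment 1 (0° to 27.4°, uniform, h = 10) is passed completely: s = 0.0000 + (10) = 10.0000
θ = 149.4° falls in segment 2 (27.4° to 259.9°, simple-harmonic, h = 21): β = 149.4 − 27.4 = 122°, B = 232.5°; Δs = 21/2·(1 − cos(π·0.5247)) = 11.3150; s = 10.0000 + 11.3150 = 21.3150
R = R0 + s = 26 + 21.3150 = 47.3150

47.3150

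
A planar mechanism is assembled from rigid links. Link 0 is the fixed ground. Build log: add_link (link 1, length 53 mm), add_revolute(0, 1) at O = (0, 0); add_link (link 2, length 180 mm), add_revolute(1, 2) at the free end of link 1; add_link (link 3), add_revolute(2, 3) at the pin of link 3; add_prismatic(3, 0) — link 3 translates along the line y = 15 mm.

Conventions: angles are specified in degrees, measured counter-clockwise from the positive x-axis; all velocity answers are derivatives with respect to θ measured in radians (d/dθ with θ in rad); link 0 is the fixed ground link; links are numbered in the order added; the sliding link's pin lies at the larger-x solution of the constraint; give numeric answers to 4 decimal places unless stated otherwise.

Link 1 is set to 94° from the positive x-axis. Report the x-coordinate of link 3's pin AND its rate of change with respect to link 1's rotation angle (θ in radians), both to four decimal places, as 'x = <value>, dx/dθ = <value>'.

geometry: r = 53 mm, L = 180 mm, e = 15 mm
crank pin P = (r cos θ, r sin θ) = (-3.697093, 52.870895)
h = r sin θ − e = 52.870895 − 15 = 37.870895
x = r cos θ + √(L² − h²) = -3.697093 + 175.971007 = 172.273914
dx/dθ = −r sin θ − h·r cos θ/√(L² − h²) (θ in radians; h = 37.870895) = -52.075240

x = 172.2739, dx/dθ = -52.0752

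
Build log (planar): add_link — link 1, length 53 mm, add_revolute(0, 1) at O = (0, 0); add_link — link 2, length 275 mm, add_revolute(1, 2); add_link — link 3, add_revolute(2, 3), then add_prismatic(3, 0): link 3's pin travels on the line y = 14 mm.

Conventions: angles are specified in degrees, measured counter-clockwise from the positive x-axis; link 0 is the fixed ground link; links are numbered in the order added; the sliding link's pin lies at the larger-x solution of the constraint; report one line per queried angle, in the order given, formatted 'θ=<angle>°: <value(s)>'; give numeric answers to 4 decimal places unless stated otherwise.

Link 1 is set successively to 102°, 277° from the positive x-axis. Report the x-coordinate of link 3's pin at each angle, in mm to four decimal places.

geometry: r = 53 mm, L = 275 mm, e = 14 mm
θ=102°: crank pin P = (r cos θ, r sin θ) = (-11.019320, 51.841823)
θ=102°: h = r sin θ − e = 51.841823 − 14 = 37.841823
θ=102°: x = r cos θ + √(L² − h²) = -11.019320 + 272.383914 = 261.364594
θ=277°: crank pin P = (r cos θ, r sin θ) = (6.459075, -52.604946)
θ=277°: h = r sin θ − e = -52.604946 − 14 = -66.604946
θ=277°: x = r cos θ + √(L² − h²) = 6.459075 + 266.812258 = 273.271333

θ=102°: 261.3646
θ=277°: 273.2713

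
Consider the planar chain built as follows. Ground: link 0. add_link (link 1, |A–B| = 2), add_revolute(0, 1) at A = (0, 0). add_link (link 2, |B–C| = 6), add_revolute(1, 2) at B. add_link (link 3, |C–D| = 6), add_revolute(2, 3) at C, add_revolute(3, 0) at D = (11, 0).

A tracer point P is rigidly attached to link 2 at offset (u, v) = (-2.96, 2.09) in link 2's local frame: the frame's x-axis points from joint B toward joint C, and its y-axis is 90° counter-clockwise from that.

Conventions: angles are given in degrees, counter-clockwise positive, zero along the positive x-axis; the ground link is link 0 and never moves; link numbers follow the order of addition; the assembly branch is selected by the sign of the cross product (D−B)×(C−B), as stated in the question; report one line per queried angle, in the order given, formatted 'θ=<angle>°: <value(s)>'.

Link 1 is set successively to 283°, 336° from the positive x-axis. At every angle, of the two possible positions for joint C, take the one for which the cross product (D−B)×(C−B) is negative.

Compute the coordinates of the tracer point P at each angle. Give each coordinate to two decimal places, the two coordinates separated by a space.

A=(0,0), D=(11.00,0)
θ=283°: B = A + 2.00·(cos283°, sin283°) = (0.4499, -1.9487)
θ=283°: |BD| = 10.7286
θ=283°: circle(B,6.00) ∩ circle(D,6.00): a=5.3643, h=2.6878
θ=283°:   candidates: C₊=(5.2367,1.6688) cross=28.837; C₋=(6.2132,-3.6175) cross=-28.837
θ=283°:   branch - wants cross < 0 → take C=(6.2132,-3.6175) (cross=-28.837)
θ=283°: ex = (C−B)/|BC| = (0.9605,-0.2781); ey = (0.2781,0.9605)
θ=283°: P = B + -2.96·ex + 2.09·ey = (-1.8120,0.8821)
θ=336°: B = A + 2.00·(cos336°, sin336°) = (1.8271, -0.8135)
θ=336°: |BD| = 9.2089
θ=336°: circle(B,6.00) ∩ circle(D,6.00): a=4.6045, h=3.8469
θ=336°:   candidates: C₊=(6.0737,3.4252) cross=35.426; C₋=(6.7534,-4.2386) cross=-35.426
θ=336°:   branch - wants cross < 0 → take C=(6.7534,-4.2386) (cross=-35.426)
θ=336°: ex = (C−B)/|BC| = (0.8210,-0.5709); ey = (0.5709,0.8210)
θ=336°: P = B + -2.96·ex + 2.09·ey = (0.5899,2.5923)

θ=283°: -1.81 0.88
θ=336°: 0.59 2.59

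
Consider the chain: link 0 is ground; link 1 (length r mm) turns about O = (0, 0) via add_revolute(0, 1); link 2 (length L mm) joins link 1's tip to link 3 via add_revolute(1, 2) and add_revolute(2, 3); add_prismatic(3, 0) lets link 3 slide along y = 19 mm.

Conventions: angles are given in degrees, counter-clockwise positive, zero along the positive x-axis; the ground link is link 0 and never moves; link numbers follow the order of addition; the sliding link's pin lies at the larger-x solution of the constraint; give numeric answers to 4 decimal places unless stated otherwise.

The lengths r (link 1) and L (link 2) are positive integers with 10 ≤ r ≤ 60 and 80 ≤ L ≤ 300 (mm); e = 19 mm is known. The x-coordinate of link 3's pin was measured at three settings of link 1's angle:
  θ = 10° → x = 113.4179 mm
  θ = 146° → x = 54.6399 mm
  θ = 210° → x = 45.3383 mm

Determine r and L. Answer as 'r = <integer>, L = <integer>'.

constraint per measurement: (x − r cos θ)² + (r sin θ − e)² = L²
subtracting the θ₁ and θ₂ equations cancels the r² and L² terms:
r = (x₁² − x₂²) / (2[(x₁cos θ₁ + e sin θ₁) − (x₂cos θ₂ + e sin θ₂)]) = 33.0000 → r = 33
L² = (x₁ − r cos θ₁)² + (r sin θ₁ − e)² = 6724.0066 → L = 82.0000 → L = 82
check at θ₃=210°: x = 45.3383 (printed 45.3383) ✓

r = 33, L = 82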